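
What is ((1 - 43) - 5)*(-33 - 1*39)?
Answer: 3384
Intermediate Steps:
((1 - 43) - 5)*(-33 - 1*39) = (-42 - 5)*(-33 - 39) = -47*(-72) = 3384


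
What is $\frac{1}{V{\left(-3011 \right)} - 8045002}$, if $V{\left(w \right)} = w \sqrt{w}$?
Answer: $\frac{i}{- 8045002 i + 3011 \sqrt{3011}} \approx -1.2425 \cdot 10^{-7} + 2.5517 \cdot 10^{-9} i$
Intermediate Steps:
$V{\left(w \right)} = w^{\frac{3}{2}}$
$\frac{1}{V{\left(-3011 \right)} - 8045002} = \frac{1}{\left(-3011\right)^{\frac{3}{2}} - 8045002} = \frac{1}{- 3011 i \sqrt{3011} - 8045002} = \frac{1}{-8045002 - 3011 i \sqrt{3011}}$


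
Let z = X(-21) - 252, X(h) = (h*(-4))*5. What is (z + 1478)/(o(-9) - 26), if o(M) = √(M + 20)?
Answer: -42796/665 - 1646*√11/665 ≈ -72.564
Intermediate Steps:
o(M) = √(20 + M)
X(h) = -20*h (X(h) = -4*h*5 = -20*h)
z = 168 (z = -20*(-21) - 252 = 420 - 252 = 168)
(z + 1478)/(o(-9) - 26) = (168 + 1478)/(√(20 - 9) - 26) = 1646/(√11 - 26) = 1646/(-26 + √11)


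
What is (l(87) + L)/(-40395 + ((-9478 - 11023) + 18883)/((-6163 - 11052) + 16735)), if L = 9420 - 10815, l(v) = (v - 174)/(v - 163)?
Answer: 6355980/184185829 ≈ 0.034509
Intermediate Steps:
l(v) = (-174 + v)/(-163 + v)
L = -1395
(l(87) + L)/(-40395 + ((-9478 - 11023) + 18883)/((-6163 - 11052) + 16735)) = ((-174 + 87)/(-163 + 87) - 1395)/(-40395 + ((-9478 - 11023) + 18883)/((-6163 - 11052) + 16735)) = (-87/(-76) - 1395)/(-40395 + (-20501 + 18883)/(-17215 + 16735)) = (-1/76*(-87) - 1395)/(-40395 - 1618/(-480)) = (87/76 - 1395)/(-40395 - 1618*(-1/480)) = -105933/(76*(-40395 + 809/240)) = -105933/(76*(-9693991/240)) = -105933/76*(-240/9693991) = 6355980/184185829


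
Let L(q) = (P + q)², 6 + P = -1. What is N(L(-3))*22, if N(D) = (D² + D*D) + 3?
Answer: 440066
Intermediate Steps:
P = -7 (P = -6 - 1 = -7)
L(q) = (-7 + q)²
N(D) = 3 + 2*D² (N(D) = (D² + D²) + 3 = 2*D² + 3 = 3 + 2*D²)
N(L(-3))*22 = (3 + 2*((-7 - 3)²)²)*22 = (3 + 2*((-10)²)²)*22 = (3 + 2*100²)*22 = (3 + 2*10000)*22 = (3 + 20000)*22 = 20003*22 = 440066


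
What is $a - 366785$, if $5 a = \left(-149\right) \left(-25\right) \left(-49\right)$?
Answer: $-403290$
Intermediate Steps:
$a = -36505$ ($a = \frac{\left(-149\right) \left(-25\right) \left(-49\right)}{5} = \frac{3725 \left(-49\right)}{5} = \frac{1}{5} \left(-182525\right) = -36505$)
$a - 366785 = -36505 - 366785 = -403290$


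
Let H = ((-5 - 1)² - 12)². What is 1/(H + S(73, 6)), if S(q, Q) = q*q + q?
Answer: 1/5978 ≈ 0.00016728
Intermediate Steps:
S(q, Q) = q + q² (S(q, Q) = q² + q = q + q²)
H = 576 (H = ((-6)² - 12)² = (36 - 12)² = 24² = 576)
1/(H + S(73, 6)) = 1/(576 + 73*(1 + 73)) = 1/(576 + 73*74) = 1/(576 + 5402) = 1/5978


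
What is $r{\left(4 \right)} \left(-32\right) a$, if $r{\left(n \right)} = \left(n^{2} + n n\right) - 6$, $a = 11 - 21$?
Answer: $8320$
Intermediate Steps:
$a = -10$
$r{\left(n \right)} = -6 + 2 n^{2}$ ($r{\left(n \right)} = \left(n^{2} + n^{2}\right) - 6 = 2 n^{2} - 6 = -6 + 2 n^{2}$)
$r{\left(4 \right)} \left(-32\right) a = \left(-6 + 2 \cdot 4^{2}\right) \left(-32\right) \left(-10\right) = \left(-6 + 2 \cdot 16\right) \left(-32\right) \left(-10\right) = \left(-6 + 32\right) \left(-32\right) \left(-10\right) = 26 \left(-32\right) \left(-10\right) = \left(-832\right) \left(-10\right) = 8320$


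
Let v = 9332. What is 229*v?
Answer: 2137028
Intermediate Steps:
229*v = 229*9332 = 2137028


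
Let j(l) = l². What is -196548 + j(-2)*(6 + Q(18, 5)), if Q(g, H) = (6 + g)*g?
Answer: -194796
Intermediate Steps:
Q(g, H) = g*(6 + g)
-196548 + j(-2)*(6 + Q(18, 5)) = -196548 + (-2)²*(6 + 18*(6 + 18)) = -196548 + 4*(6 + 18*24) = -196548 + 4*(6 + 432) = -196548 + 4*438 = -196548 + 1752 = -194796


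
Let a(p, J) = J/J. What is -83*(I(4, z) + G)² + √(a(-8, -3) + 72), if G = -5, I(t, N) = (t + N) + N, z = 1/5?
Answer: -747/25 + √73 ≈ -21.336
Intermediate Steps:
z = ⅕ ≈ 0.20000
I(t, N) = t + 2*N (I(t, N) = (N + t) + N = t + 2*N)
a(p, J) = 1
-83*(I(4, z) + G)² + √(a(-8, -3) + 72) = -83*((4 + 2*(⅕)) - 5)² + √(1 + 72) = -83*((4 + ⅖) - 5)² + √73 = -83*(22/5 - 5)² + √73 = -83*(-⅗)² + √73 = -83*9/25 + √73 = -747/25 + √73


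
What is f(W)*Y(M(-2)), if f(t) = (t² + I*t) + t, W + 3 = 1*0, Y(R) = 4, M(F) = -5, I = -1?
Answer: 36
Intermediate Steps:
W = -3 (W = -3 + 1*0 = -3 + 0 = -3)
f(t) = t² (f(t) = (t² - t) + t = t²)
f(W)*Y(M(-2)) = (-3)²*4 = 9*4 = 36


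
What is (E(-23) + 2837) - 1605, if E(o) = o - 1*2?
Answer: 1207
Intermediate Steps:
E(o) = -2 + o (E(o) = o - 2 = -2 + o)
(E(-23) + 2837) - 1605 = ((-2 - 23) + 2837) - 1605 = (-25 + 2837) - 1605 = 2812 - 1605 = 1207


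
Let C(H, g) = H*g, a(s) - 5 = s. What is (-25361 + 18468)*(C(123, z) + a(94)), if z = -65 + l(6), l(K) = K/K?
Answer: 53579289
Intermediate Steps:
l(K) = 1
a(s) = 5 + s
z = -64 (z = -65 + 1 = -64)
(-25361 + 18468)*(C(123, z) + a(94)) = (-25361 + 18468)*(123*(-64) + (5 + 94)) = -6893*(-7872 + 99) = -6893*(-7773) = 53579289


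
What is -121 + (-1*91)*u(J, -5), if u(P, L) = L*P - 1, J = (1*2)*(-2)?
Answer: -1850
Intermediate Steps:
J = -4 (J = 2*(-2) = -4)
u(P, L) = -1 + L*P
-121 + (-1*91)*u(J, -5) = -121 + (-1*91)*(-1 - 5*(-4)) = -121 - 91*(-1 + 20) = -121 - 91*19 = -121 - 1729 = -1850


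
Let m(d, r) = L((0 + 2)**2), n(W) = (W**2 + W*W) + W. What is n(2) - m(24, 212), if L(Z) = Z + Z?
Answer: 2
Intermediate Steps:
n(W) = W + 2*W**2 (n(W) = (W**2 + W**2) + W = 2*W**2 + W = W + 2*W**2)
L(Z) = 2*Z
m(d, r) = 8 (m(d, r) = 2*(0 + 2)**2 = 2*2**2 = 2*4 = 8)
n(2) - m(24, 212) = 2*(1 + 2*2) - 1*8 = 2*(1 + 4) - 8 = 2*5 - 8 = 10 - 8 = 2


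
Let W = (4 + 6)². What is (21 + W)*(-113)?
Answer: -13673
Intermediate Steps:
W = 100 (W = 10² = 100)
(21 + W)*(-113) = (21 + 100)*(-113) = 121*(-113) = -13673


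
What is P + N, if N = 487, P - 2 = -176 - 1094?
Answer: -781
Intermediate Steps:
P = -1268 (P = 2 + (-176 - 1094) = 2 - 1270 = -1268)
P + N = -1268 + 487 = -781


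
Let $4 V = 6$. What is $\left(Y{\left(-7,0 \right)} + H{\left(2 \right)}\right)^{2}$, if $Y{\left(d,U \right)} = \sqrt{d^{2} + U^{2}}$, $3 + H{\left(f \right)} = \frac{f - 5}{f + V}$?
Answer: $\frac{484}{49} \approx 9.8775$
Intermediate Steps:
$V = \frac{3}{2}$ ($V = \frac{1}{4} \cdot 6 = \frac{3}{2} \approx 1.5$)
$H{\left(f \right)} = -3 + \frac{-5 + f}{\frac{3}{2} + f}$ ($H{\left(f \right)} = -3 + \frac{f - 5}{f + \frac{3}{2}} = -3 + \frac{-5 + f}{\frac{3}{2} + f}$)
$Y{\left(d,U \right)} = \sqrt{U^{2} + d^{2}}$
$\left(Y{\left(-7,0 \right)} + H{\left(2 \right)}\right)^{2} = \left(\sqrt{0^{2} + \left(-7\right)^{2}} + \frac{-19 - 8}{3 + 2 \cdot 2}\right)^{2} = \left(\sqrt{0 + 49} + \frac{-19 - 8}{3 + 4}\right)^{2} = \left(\sqrt{49} + \frac{1}{7} \left(-27\right)\right)^{2} = \left(7 + \frac{1}{7} \left(-27\right)\right)^{2} = \left(7 - \frac{27}{7}\right)^{2} = \left(\frac{22}{7}\right)^{2} = \frac{484}{49}$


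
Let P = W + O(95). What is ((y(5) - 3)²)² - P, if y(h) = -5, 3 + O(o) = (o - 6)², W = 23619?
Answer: -27441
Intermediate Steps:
O(o) = -3 + (-6 + o)² (O(o) = -3 + (o - 6)² = -3 + (-6 + o)²)
P = 31537 (P = 23619 + (-3 + (-6 + 95)²) = 23619 + (-3 + 89²) = 23619 + (-3 + 7921) = 23619 + 7918 = 31537)
((y(5) - 3)²)² - P = ((-5 - 3)²)² - 1*31537 = ((-8)²)² - 31537 = 64² - 31537 = 4096 - 31537 = -27441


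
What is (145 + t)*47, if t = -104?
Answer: 1927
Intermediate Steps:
(145 + t)*47 = (145 - 104)*47 = 41*47 = 1927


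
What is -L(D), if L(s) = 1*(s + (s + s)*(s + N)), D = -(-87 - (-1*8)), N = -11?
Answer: -10823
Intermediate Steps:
D = 79 (D = -(-87 - (-8)) = -(-87 - 1*(-8)) = -(-87 + 8) = -1*(-79) = 79)
L(s) = s + 2*s*(-11 + s) (L(s) = 1*(s + (s + s)*(s - 11)) = 1*(s + (2*s)*(-11 + s)) = 1*(s + 2*s*(-11 + s)) = s + 2*s*(-11 + s))
-L(D) = -79*(-21 + 2*79) = -79*(-21 + 158) = -79*137 = -1*10823 = -10823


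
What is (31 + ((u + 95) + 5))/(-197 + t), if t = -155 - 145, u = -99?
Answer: -32/497 ≈ -0.064386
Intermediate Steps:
t = -300
(31 + ((u + 95) + 5))/(-197 + t) = (31 + ((-99 + 95) + 5))/(-197 - 300) = (31 + (-4 + 5))/(-497) = (31 + 1)*(-1/497) = 32*(-1/497) = -32/497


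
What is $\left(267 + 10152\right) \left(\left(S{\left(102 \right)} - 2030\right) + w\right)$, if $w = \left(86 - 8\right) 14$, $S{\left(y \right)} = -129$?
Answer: $-11117073$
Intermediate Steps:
$w = 1092$ ($w = 78 \cdot 14 = 1092$)
$\left(267 + 10152\right) \left(\left(S{\left(102 \right)} - 2030\right) + w\right) = \left(267 + 10152\right) \left(\left(-129 - 2030\right) + 1092\right) = 10419 \left(\left(-129 - 2030\right) + 1092\right) = 10419 \left(-2159 + 1092\right) = 10419 \left(-1067\right) = -11117073$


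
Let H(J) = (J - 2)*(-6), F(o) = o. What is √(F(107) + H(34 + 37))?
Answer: I*√307 ≈ 17.521*I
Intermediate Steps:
H(J) = 12 - 6*J (H(J) = (-2 + J)*(-6) = 12 - 6*J)
√(F(107) + H(34 + 37)) = √(107 + (12 - 6*(34 + 37))) = √(107 + (12 - 6*71)) = √(107 + (12 - 426)) = √(107 - 414) = √(-307) = I*√307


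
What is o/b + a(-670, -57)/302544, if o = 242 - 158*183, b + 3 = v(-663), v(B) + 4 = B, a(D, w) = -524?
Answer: 1084273811/25338060 ≈ 42.792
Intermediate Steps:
v(B) = -4 + B
b = -670 (b = -3 + (-4 - 663) = -3 - 667 = -670)
o = -28672 (o = 242 - 28914 = -28672)
o/b + a(-670, -57)/302544 = -28672/(-670) - 524/302544 = -28672*(-1/670) - 524*1/302544 = 14336/335 - 131/75636 = 1084273811/25338060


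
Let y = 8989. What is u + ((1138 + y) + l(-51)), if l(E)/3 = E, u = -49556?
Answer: -39582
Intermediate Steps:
l(E) = 3*E
u + ((1138 + y) + l(-51)) = -49556 + ((1138 + 8989) + 3*(-51)) = -49556 + (10127 - 153) = -49556 + 9974 = -39582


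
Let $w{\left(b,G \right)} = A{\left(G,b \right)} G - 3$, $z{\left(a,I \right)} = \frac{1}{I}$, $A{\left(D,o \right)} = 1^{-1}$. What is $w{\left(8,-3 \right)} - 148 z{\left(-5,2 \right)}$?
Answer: $-80$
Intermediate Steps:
$A{\left(D,o \right)} = 1$
$w{\left(b,G \right)} = -3 + G$ ($w{\left(b,G \right)} = 1 G - 3 = G - 3 = -3 + G$)
$w{\left(8,-3 \right)} - 148 z{\left(-5,2 \right)} = \left(-3 - 3\right) - \frac{148}{2} = -6 - 74 = -80$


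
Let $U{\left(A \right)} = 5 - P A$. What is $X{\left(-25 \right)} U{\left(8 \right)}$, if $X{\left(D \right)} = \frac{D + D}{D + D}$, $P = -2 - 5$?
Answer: $61$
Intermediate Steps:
$P = -7$ ($P = -2 - 5 = -7$)
$U{\left(A \right)} = 5 + 7 A$ ($U{\left(A \right)} = 5 - - 7 A = 5 + 7 A$)
$X{\left(D \right)} = 1$ ($X{\left(D \right)} = \frac{2 D}{2 D} = 2 D \frac{1}{2 D} = 1$)
$X{\left(-25 \right)} U{\left(8 \right)} = 1 \left(5 + 7 \cdot 8\right) = 1 \left(5 + 56\right) = 1 \cdot 61 = 61$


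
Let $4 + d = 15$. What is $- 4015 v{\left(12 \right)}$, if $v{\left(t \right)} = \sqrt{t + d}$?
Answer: $- 4015 \sqrt{23} \approx -19255.0$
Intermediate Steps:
$d = 11$ ($d = -4 + 15 = 11$)
$v{\left(t \right)} = \sqrt{11 + t}$ ($v{\left(t \right)} = \sqrt{t + 11} = \sqrt{11 + t}$)
$- 4015 v{\left(12 \right)} = - 4015 \sqrt{11 + 12} = - 4015 \sqrt{23}$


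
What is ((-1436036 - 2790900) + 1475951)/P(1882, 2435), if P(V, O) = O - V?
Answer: -2750985/553 ≈ -4974.7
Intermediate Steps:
((-1436036 - 2790900) + 1475951)/P(1882, 2435) = ((-1436036 - 2790900) + 1475951)/(2435 - 1*1882) = (-4226936 + 1475951)/(2435 - 1882) = -2750985/553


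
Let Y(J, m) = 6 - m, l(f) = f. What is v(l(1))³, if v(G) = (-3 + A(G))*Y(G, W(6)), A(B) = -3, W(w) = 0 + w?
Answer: 0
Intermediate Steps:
W(w) = w
v(G) = 0 (v(G) = (-3 - 3)*(6 - 1*6) = -6*(6 - 6) = -6*0 = 0)
v(l(1))³ = 0³ = 0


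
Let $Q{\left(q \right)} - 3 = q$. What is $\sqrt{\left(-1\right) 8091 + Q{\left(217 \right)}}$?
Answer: $i \sqrt{7871} \approx 88.719 i$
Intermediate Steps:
$Q{\left(q \right)} = 3 + q$
$\sqrt{\left(-1\right) 8091 + Q{\left(217 \right)}} = \sqrt{\left(-1\right) 8091 + \left(3 + 217\right)} = \sqrt{-8091 + 220} = \sqrt{-7871} = i \sqrt{7871}$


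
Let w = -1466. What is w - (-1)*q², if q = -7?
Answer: -1417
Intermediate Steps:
w - (-1)*q² = -1466 - (-1)*(-7)² = -1466 - (-1)*49 = -1466 - 1*(-49) = -1466 + 49 = -1417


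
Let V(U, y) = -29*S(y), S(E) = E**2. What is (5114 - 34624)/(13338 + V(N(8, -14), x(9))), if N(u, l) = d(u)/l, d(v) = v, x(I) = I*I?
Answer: 29510/176931 ≈ 0.16679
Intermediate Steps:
x(I) = I**2
N(u, l) = u/l
V(U, y) = -29*y**2
(5114 - 34624)/(13338 + V(N(8, -14), x(9))) = (5114 - 34624)/(13338 - 29*(9**2)**2) = -29510/(13338 - 29*81**2) = -29510/(13338 - 29*6561) = -29510/(13338 - 190269) = -29510/(-176931) = -29510*(-1/176931) = 29510/176931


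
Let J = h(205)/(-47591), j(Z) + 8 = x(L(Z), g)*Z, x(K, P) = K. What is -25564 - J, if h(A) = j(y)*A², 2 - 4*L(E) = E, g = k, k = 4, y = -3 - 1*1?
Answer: -1217204674/47591 ≈ -25576.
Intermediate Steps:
y = -4 (y = -3 - 1 = -4)
g = 4
L(E) = ½ - E/4
j(Z) = -8 + Z*(½ - Z/4) (j(Z) = -8 + (½ - Z/4)*Z = -8 + Z*(½ - Z/4))
h(A) = -14*A² (h(A) = (-8 - ¼*(-4)*(-2 - 4))*A² = (-8 - ¼*(-4)*(-6))*A² = (-8 - 6)*A² = -14*A²)
J = 588350/47591 (J = -14*205²/(-47591) = -14*42025*(-1/47591) = -588350*(-1/47591) = 588350/47591 ≈ 12.363)
-25564 - J = -25564 - 1*588350/47591 = -25564 - 588350/47591 = -1217204674/47591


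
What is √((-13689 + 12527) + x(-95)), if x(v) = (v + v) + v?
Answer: I*√1447 ≈ 38.039*I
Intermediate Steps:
x(v) = 3*v (x(v) = 2*v + v = 3*v)
√((-13689 + 12527) + x(-95)) = √((-13689 + 12527) + 3*(-95)) = √(-1162 - 285) = √(-1447) = I*√1447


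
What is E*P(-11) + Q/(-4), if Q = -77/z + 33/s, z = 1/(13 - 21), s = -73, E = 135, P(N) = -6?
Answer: -281455/292 ≈ -963.89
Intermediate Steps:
z = -⅛ (z = 1/(-8) = -⅛ ≈ -0.12500)
Q = 44935/73 (Q = -77/(-⅛) + 33/(-73) = -77*(-8) + 33*(-1/73) = 616 - 33/73 = 44935/73 ≈ 615.55)
E*P(-11) + Q/(-4) = 135*(-6) + (44935/73)/(-4) = -810 + (44935/73)*(-¼) = -810 - 44935/292 = -281455/292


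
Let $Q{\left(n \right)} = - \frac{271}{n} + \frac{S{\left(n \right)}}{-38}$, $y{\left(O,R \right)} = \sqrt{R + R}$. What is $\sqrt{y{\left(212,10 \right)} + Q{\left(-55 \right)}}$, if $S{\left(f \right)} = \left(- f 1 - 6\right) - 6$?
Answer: $\frac{\sqrt{16579970 + 8736200 \sqrt{5}}}{2090} \approx 2.8754$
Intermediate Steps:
$y{\left(O,R \right)} = \sqrt{2} \sqrt{R}$ ($y{\left(O,R \right)} = \sqrt{2 R} = \sqrt{2} \sqrt{R}$)
$S{\left(f \right)} = -12 - f$ ($S{\left(f \right)} = \left(- f - 6\right) - 6 = \left(-6 - f\right) - 6 = -12 - f$)
$Q{\left(n \right)} = \frac{6}{19} - \frac{271}{n} + \frac{n}{38}$ ($Q{\left(n \right)} = - \frac{271}{n} + \frac{-12 - n}{-38} = - \frac{271}{n} + \left(-12 - n\right) \left(- \frac{1}{38}\right) = - \frac{271}{n} + \left(\frac{6}{19} + \frac{n}{38}\right) = \frac{6}{19} - \frac{271}{n} + \frac{n}{38}$)
$\sqrt{y{\left(212,10 \right)} + Q{\left(-55 \right)}} = \sqrt{\sqrt{2} \sqrt{10} + \frac{-10298 - 55 \left(12 - 55\right)}{38 \left(-55\right)}} = \sqrt{2 \sqrt{5} + \frac{1}{38} \left(- \frac{1}{55}\right) \left(-10298 - -2365\right)} = \sqrt{2 \sqrt{5} + \frac{1}{38} \left(- \frac{1}{55}\right) \left(-10298 + 2365\right)} = \sqrt{2 \sqrt{5} + \frac{1}{38} \left(- \frac{1}{55}\right) \left(-7933\right)} = \sqrt{2 \sqrt{5} + \frac{7933}{2090}} = \sqrt{\frac{7933}{2090} + 2 \sqrt{5}}$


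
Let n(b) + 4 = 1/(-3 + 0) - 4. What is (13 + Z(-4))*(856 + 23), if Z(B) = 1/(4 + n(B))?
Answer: 145914/13 ≈ 11224.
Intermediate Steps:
n(b) = -25/3 (n(b) = -4 + (1/(-3 + 0) - 4) = -4 + (1/(-3) - 4) = -4 + (-1/3 - 4) = -4 - 13/3 = -25/3)
Z(B) = -3/13 (Z(B) = 1/(4 - 25/3) = 1/(-13/3) = -3/13)
(13 + Z(-4))*(856 + 23) = (13 - 3/13)*(856 + 23) = (166/13)*879 = 145914/13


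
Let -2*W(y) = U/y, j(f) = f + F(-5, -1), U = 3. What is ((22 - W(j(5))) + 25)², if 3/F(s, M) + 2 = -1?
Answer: 143641/64 ≈ 2244.4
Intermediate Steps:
F(s, M) = -1 (F(s, M) = 3/(-2 - 1) = 3/(-3) = 3*(-⅓) = -1)
j(f) = -1 + f (j(f) = f - 1 = -1 + f)
W(y) = -3/(2*y)
((22 - W(j(5))) + 25)² = ((22 - (-3)/(2*(-1 + 5))) + 25)² = ((22 - (-3)/(2*4)) + 25)² = ((22 - 1*(-3/8)) + 25)² = ((22 + 3/8) + 25)² = (179/8 + 25)² = (379/8)² = 143641/64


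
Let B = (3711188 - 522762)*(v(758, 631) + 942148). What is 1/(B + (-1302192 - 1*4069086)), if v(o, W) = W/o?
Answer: 379/1138503289093233 ≈ 3.3289e-13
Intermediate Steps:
B = 1138505324807595/379 (B = (3711188 - 522762)*(631/758 + 942148) = 3188426*(631*(1/758) + 942148) = 3188426*(631/758 + 942148) = 3188426*(714148815/758) = 1138505324807595/379 ≈ 3.0040e+12)
1/(B + (-1302192 - 1*4069086)) = 1/(1138505324807595/379 + (-1302192 - 1*4069086)) = 1/(1138505324807595/379 + (-1302192 - 4069086)) = 1/(1138505324807595/379 - 5371278) = 1/(1138503289093233/379) = 379/1138503289093233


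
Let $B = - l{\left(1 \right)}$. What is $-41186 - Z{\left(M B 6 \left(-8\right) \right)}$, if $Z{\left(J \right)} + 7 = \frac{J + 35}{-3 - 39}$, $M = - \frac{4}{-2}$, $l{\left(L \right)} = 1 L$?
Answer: $- \frac{1729387}{42} \approx -41176.0$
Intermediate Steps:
$l{\left(L \right)} = L$
$M = 2$ ($M = \left(-4\right) \left(- \frac{1}{2}\right) = 2$)
$B = -1$ ($B = \left(-1\right) 1 = -1$)
$Z{\left(J \right)} = - \frac{47}{6} - \frac{J}{42}$ ($Z{\left(J \right)} = -7 + \frac{J + 35}{-3 - 39} = -7 + \frac{35 + J}{-42} = -7 + \left(35 + J\right) \left(- \frac{1}{42}\right) = -7 - \left(\frac{5}{6} + \frac{J}{42}\right) = - \frac{47}{6} - \frac{J}{42}$)
$-41186 - Z{\left(M B 6 \left(-8\right) \right)} = -41186 - \left(- \frac{47}{6} - \frac{2 \left(-1\right) 6 \left(-8\right)}{42}\right) = -41186 - \left(- \frac{47}{6} - \frac{\left(-2\right) 6 \left(-8\right)}{42}\right) = -41186 - \left(- \frac{47}{6} - \frac{\left(-12\right) \left(-8\right)}{42}\right) = -41186 - \left(- \frac{47}{6} - \frac{16}{7}\right) = -41186 - - \frac{425}{42} = -41186 + \frac{425}{42} = - \frac{1729387}{42}$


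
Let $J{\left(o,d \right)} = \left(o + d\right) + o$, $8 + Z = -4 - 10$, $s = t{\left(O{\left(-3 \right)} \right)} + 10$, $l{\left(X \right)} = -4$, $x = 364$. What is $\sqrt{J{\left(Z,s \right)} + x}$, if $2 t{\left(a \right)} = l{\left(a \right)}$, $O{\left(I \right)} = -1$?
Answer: $2 \sqrt{82} \approx 18.111$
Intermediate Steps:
$t{\left(a \right)} = -2$ ($t{\left(a \right)} = \frac{1}{2} \left(-4\right) = -2$)
$s = 8$ ($s = -2 + 10 = 8$)
$Z = -22$ ($Z = -8 - 14 = -22$)
$J{\left(o,d \right)} = d + 2 o$ ($J{\left(o,d \right)} = \left(d + o\right) + o = d + 2 o$)
$\sqrt{J{\left(Z,s \right)} + x} = \sqrt{\left(8 + 2 \left(-22\right)\right) + 364} = \sqrt{\left(8 - 44\right) + 364} = \sqrt{-36 + 364} = \sqrt{328} = 2 \sqrt{82}$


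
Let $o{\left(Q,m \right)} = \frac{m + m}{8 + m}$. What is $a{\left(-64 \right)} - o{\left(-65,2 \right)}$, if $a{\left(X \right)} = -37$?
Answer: $- \frac{187}{5} \approx -37.4$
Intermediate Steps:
$o{\left(Q,m \right)} = \frac{2 m}{8 + m}$
$a{\left(-64 \right)} - o{\left(-65,2 \right)} = -37 - 2 \cdot 2 \frac{1}{8 + 2} = -37 - 2 \cdot 2 \cdot \frac{1}{10} = -37 - \frac{2}{5} = - \frac{187}{5}$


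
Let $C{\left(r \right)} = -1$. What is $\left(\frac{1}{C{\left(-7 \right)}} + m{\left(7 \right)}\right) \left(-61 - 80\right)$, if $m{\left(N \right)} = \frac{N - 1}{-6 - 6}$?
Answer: $\frac{423}{2} \approx 211.5$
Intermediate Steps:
$m{\left(N \right)} = \frac{1}{12} - \frac{N}{12}$ ($m{\left(N \right)} = \frac{-1 + N}{-12} = \left(-1 + N\right) \left(- \frac{1}{12}\right) = \frac{1}{12} - \frac{N}{12}$)
$\left(\frac{1}{C{\left(-7 \right)}} + m{\left(7 \right)}\right) \left(-61 - 80\right) = \left(\frac{1}{-1} + \left(\frac{1}{12} - \frac{7}{12}\right)\right) \left(-61 - 80\right) = \left(-1 + \left(\frac{1}{12} - \frac{7}{12}\right)\right) \left(-61 - 80\right) = \left(-1 - \frac{1}{2}\right) \left(-141\right) = \left(- \frac{3}{2}\right) \left(-141\right) = \frac{423}{2}$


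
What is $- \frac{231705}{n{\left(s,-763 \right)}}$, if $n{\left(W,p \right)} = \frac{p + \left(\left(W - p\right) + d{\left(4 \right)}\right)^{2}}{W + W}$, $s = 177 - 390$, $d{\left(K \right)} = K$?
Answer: $\frac{3655790}{11339} \approx 322.41$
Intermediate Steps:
$s = -213$ ($s = 177 - 390 = -213$)
$n{\left(W,p \right)} = \frac{p + \left(4 + W - p\right)^{2}}{2 W}$ ($n{\left(W,p \right)} = \frac{p + \left(\left(W - p\right) + 4\right)^{2}}{W + W} = \frac{p + \left(4 + W - p\right)^{2}}{2 W}$)
$- \frac{231705}{n{\left(s,-763 \right)}} = - \frac{231705}{\frac{1}{2} \frac{1}{-213} \left(-763 + \left(4 - 213 - -763\right)^{2}\right)} = - \frac{231705}{\frac{1}{2} \left(- \frac{1}{213}\right) \left(-763 + \left(4 - 213 + 763\right)^{2}\right)} = - \frac{231705}{\frac{1}{2} \left(- \frac{1}{213}\right) \left(-763 + 554^{2}\right)} = - \frac{231705}{\frac{1}{2} \left(- \frac{1}{213}\right) \left(-763 + 306916\right)} = - \frac{231705}{\frac{1}{2} \left(- \frac{1}{213}\right) 306153} = - \frac{231705}{- \frac{102051}{142}} = \left(-231705\right) \left(- \frac{142}{102051}\right) = \frac{3655790}{11339}$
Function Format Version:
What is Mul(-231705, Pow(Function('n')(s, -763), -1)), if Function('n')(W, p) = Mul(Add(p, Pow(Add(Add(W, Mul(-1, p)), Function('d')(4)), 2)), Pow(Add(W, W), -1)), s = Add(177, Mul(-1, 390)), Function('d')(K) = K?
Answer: Rational(3655790, 11339) ≈ 322.41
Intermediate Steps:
s = -213 (s = Add(177, -390) = -213)
Function('n')(W, p) = Mul(Rational(1, 2), Pow(W, -1), Add(p, Pow(Add(4, W, Mul(-1, p)), 2))) (Function('n')(W, p) = Mul(Add(p, Pow(Add(Add(W, Mul(-1, p)), 4), 2)), Pow(Add(W, W), -1)) = Mul(Add(p, Pow(Add(4, W, Mul(-1, p)), 2)), Pow(Mul(2, W), -1)) = Mul(Add(p, Pow(Add(4, W, Mul(-1, p)), 2)), Mul(Rational(1, 2), Pow(W, -1))) = Mul(Rational(1, 2), Pow(W, -1), Add(p, Pow(Add(4, W, Mul(-1, p)), 2))))
Mul(-231705, Pow(Function('n')(s, -763), -1)) = Mul(-231705, Pow(Mul(Rational(1, 2), Pow(-213, -1), Add(-763, Pow(Add(4, -213, Mul(-1, -763)), 2))), -1)) = Mul(-231705, Pow(Mul(Rational(1, 2), Rational(-1, 213), Add(-763, Pow(Add(4, -213, 763), 2))), -1)) = Mul(-231705, Pow(Mul(Rational(1, 2), Rational(-1, 213), Add(-763, Pow(554, 2))), -1)) = Mul(-231705, Pow(Mul(Rational(1, 2), Rational(-1, 213), Add(-763, 306916)), -1)) = Mul(-231705, Pow(Mul(Rational(1, 2), Rational(-1, 213), 306153), -1)) = Mul(-231705, Pow(Rational(-102051, 142), -1)) = Mul(-231705, Rational(-142, 102051)) = Rational(3655790, 11339)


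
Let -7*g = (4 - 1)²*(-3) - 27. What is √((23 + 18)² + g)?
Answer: √82747/7 ≈ 41.094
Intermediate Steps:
g = 54/7 (g = -((4 - 1)²*(-3) - 27)/7 = -(3²*(-3) - 27)/7 = -(9*(-3) - 27)/7 = -(-27 - 27)/7 = -⅐*(-54) = 54/7 ≈ 7.7143)
√((23 + 18)² + g) = √((23 + 18)² + 54/7) = √(41² + 54/7) = √(1681 + 54/7) = √(11821/7) = √82747/7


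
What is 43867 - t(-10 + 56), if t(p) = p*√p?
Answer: 43867 - 46*√46 ≈ 43555.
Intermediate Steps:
t(p) = p^(3/2)
43867 - t(-10 + 56) = 43867 - (-10 + 56)^(3/2) = 43867 - 46^(3/2) = 43867 - 46*√46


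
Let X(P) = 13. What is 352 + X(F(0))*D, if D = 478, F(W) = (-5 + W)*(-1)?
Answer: 6566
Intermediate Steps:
F(W) = 5 - W
352 + X(F(0))*D = 352 + 13*478 = 352 + 6214 = 6566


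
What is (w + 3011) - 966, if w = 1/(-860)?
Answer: 1758699/860 ≈ 2045.0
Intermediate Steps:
w = -1/860 ≈ -0.0011628
(w + 3011) - 966 = (-1/860 + 3011) - 966 = 2589459/860 - 966 = 1758699/860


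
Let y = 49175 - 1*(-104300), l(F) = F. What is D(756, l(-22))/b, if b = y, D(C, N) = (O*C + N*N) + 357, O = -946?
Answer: -142867/30695 ≈ -4.6544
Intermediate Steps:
D(C, N) = 357 + N**2 - 946*C (D(C, N) = (-946*C + N*N) + 357 = (-946*C + N**2) + 357 = (N**2 - 946*C) + 357 = 357 + N**2 - 946*C)
y = 153475 (y = 49175 + 104300 = 153475)
b = 153475
D(756, l(-22))/b = (357 + (-22)**2 - 946*756)/153475 = (357 + 484 - 715176)*(1/153475) = -714335*1/153475 = -142867/30695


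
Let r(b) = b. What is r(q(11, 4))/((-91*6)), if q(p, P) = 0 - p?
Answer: 11/546 ≈ 0.020147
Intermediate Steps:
q(p, P) = -p
r(q(11, 4))/((-91*6)) = (-1*11)/((-91*6)) = -11/(-546) = -11*(-1/546) = 11/546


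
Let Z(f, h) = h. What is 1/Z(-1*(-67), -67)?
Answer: -1/67 ≈ -0.014925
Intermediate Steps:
1/Z(-1*(-67), -67) = 1/(-67) = -1/67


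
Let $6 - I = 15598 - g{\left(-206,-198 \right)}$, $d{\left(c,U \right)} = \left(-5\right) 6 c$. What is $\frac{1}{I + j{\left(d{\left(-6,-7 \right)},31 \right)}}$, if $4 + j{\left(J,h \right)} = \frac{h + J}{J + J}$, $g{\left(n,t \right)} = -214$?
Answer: $- \frac{360}{5691389} \approx -6.3253 \cdot 10^{-5}$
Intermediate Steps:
$d{\left(c,U \right)} = - 30 c$
$j{\left(J,h \right)} = -4 + \frac{J + h}{2 J}$ ($j{\left(J,h \right)} = -4 + \frac{h + J}{J + J} = -4 + \frac{J + h}{2 J}$)
$I = -15806$ ($I = 6 - \left(15598 - -214\right) = 6 - \left(15598 + 214\right) = 6 - 15812 = -15806$)
$\frac{1}{I + j{\left(d{\left(-6,-7 \right)},31 \right)}} = \frac{1}{-15806 + \frac{31 - 7 \left(\left(-30\right) \left(-6\right)\right)}{2 \left(\left(-30\right) \left(-6\right)\right)}} = \frac{1}{-15806 + \frac{31 - 1260}{2 \cdot 180}} = \frac{1}{-15806 + \frac{1}{2} \cdot \frac{1}{180} \left(31 - 1260\right)} = \frac{1}{-15806 + \frac{1}{2} \cdot \frac{1}{180} \left(-1229\right)} = \frac{1}{-15806 - \frac{1229}{360}} = \frac{1}{- \frac{5691389}{360}} = - \frac{360}{5691389}$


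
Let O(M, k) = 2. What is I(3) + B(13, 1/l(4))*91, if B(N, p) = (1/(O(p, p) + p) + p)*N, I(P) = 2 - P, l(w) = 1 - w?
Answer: 4717/15 ≈ 314.47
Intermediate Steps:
B(N, p) = N*(p + 1/(2 + p)) (B(N, p) = (1/(2 + p) + p)*N = (p + 1/(2 + p))*N = N*(p + 1/(2 + p)))
I(3) + B(13, 1/l(4))*91 = (2 - 1*3) + (13*(1 + (1/(1 - 1*4))**2 + 2/(1 - 1*4))/(2 + 1/(1 - 1*4)))*91 = (2 - 3) + (13*(1 + (1/(1 - 4))**2 + 2/(1 - 4))/(2 + 1/(1 - 4)))*91 = -1 + (13*(1 + (1/(-3))**2 + 2/(-3))/(2 + 1/(-3)))*91 = -1 + (13*(1 + (-1/3)**2 + 2*(-1/3))/(2 - 1/3))*91 = -1 + (13*(1 + 1/9 - 2/3)/(5/3))*91 = -1 + (13*(3/5)*(4/9))*91 = -1 + (52/15)*91 = -1 + 4732/15 = 4717/15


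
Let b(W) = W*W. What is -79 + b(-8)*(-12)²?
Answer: 9137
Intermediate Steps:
b(W) = W²
-79 + b(-8)*(-12)² = -79 + (-8)²*(-12)² = -79 + 64*144 = -79 + 9216 = 9137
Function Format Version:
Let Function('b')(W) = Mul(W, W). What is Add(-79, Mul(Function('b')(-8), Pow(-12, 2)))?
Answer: 9137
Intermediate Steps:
Function('b')(W) = Pow(W, 2)
Add(-79, Mul(Function('b')(-8), Pow(-12, 2))) = Add(-79, Mul(Pow(-8, 2), Pow(-12, 2))) = Add(-79, Mul(64, 144)) = Add(-79, 9216) = 9137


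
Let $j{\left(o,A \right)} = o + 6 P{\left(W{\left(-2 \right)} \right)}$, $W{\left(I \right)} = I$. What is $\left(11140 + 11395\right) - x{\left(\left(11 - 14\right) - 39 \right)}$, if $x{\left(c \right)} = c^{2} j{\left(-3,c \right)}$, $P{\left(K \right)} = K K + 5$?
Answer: $-67429$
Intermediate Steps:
$P{\left(K \right)} = 5 + K^{2}$ ($P{\left(K \right)} = K^{2} + 5 = 5 + K^{2}$)
$j{\left(o,A \right)} = 54 + o$ ($j{\left(o,A \right)} = o + 6 \left(5 + \left(-2\right)^{2}\right) = o + 6 \left(5 + 4\right) = o + 6 \cdot 9 = o + 54 = 54 + o$)
$x{\left(c \right)} = 51 c^{2}$ ($x{\left(c \right)} = c^{2} \left(54 - 3\right) = c^{2} \cdot 51 = 51 c^{2}$)
$\left(11140 + 11395\right) - x{\left(\left(11 - 14\right) - 39 \right)} = \left(11140 + 11395\right) - 51 \left(\left(11 - 14\right) - 39\right)^{2} = 22535 - 51 \left(-3 - 39\right)^{2} = 22535 - 51 \left(-42\right)^{2} = 22535 - 51 \cdot 1764 = 22535 - 89964 = -67429$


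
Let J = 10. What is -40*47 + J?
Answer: -1870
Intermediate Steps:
-40*47 + J = -40*47 + 10 = -1880 + 10 = -1870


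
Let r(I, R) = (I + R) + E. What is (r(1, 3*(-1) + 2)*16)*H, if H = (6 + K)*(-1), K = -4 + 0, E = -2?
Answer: 64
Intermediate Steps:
K = -4
r(I, R) = -2 + I + R (r(I, R) = (I + R) - 2 = -2 + I + R)
H = -2 (H = (6 - 4)*(-1) = 2*(-1) = -2)
(r(1, 3*(-1) + 2)*16)*H = ((-2 + 1 + (3*(-1) + 2))*16)*(-2) = ((-2 + 1 + (-3 + 2))*16)*(-2) = ((-2 + 1 - 1)*16)*(-2) = -2*16*(-2) = -32*(-2) = 64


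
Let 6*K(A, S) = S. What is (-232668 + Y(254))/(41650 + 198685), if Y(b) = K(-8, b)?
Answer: -697877/721005 ≈ -0.96792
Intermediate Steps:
K(A, S) = S/6
Y(b) = b/6
(-232668 + Y(254))/(41650 + 198685) = (-232668 + (1/6)*254)/(41650 + 198685) = (-232668 + 127/3)/240335 = -697877/3*1/240335 = -697877/721005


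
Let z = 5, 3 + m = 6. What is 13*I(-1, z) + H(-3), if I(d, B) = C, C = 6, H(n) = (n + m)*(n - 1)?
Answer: 78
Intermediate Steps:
m = 3 (m = -3 + 6 = 3)
H(n) = (-1 + n)*(3 + n) (H(n) = (n + 3)*(n - 1) = (3 + n)*(-1 + n) = (-1 + n)*(3 + n))
I(d, B) = 6
13*I(-1, z) + H(-3) = 13*6 + (-3 + (-3)**2 + 2*(-3)) = 78 + (-3 + 9 - 6) = 78 + 0 = 78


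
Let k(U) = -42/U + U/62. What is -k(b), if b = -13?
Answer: -2435/806 ≈ -3.0211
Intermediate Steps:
k(U) = -42/U + U/62 (k(U) = -42/U + U*(1/62) = -42/U + U/62)
-k(b) = -(-42/(-13) + (1/62)*(-13)) = -(-42*(-1/13) - 13/62) = -(42/13 - 13/62) = -1*2435/806 = -2435/806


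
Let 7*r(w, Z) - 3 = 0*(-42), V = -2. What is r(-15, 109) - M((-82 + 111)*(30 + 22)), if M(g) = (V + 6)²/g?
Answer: 1103/2639 ≈ 0.41796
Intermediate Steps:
r(w, Z) = 3/7 (r(w, Z) = 3/7 + (0*(-42))/7 = 3/7 + (⅐)*0 = 3/7 + 0 = 3/7)
M(g) = 16/g (M(g) = (-2 + 6)²/g = 4²/g = 16/g)
r(-15, 109) - M((-82 + 111)*(30 + 22)) = 3/7 - 16/((-82 + 111)*(30 + 22)) = 3/7 - 16/(29*52) = 3/7 - 16/1508 = 3/7 - 1*4/377 = 3/7 - 4/377 = 1103/2639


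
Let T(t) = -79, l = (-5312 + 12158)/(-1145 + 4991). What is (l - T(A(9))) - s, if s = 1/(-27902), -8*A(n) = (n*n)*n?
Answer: 1444766201/17885182 ≈ 80.780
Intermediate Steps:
A(n) = -n³/8 (A(n) = -n*n*n/8 = -n²*n/8 = -n³/8)
l = 1141/641 (l = 6846/3846 = 6846*(1/3846) = 1141/641 ≈ 1.7800)
s = -1/27902 ≈ -3.5840e-5
(l - T(A(9))) - s = (1141/641 - 1*(-79)) - 1*(-1/27902) = (1141/641 + 79) + 1/27902 = 51780/641 + 1/27902 = 1444766201/17885182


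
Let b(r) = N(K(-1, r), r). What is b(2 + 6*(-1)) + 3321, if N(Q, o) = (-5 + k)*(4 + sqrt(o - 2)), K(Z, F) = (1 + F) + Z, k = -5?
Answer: 3281 - 10*I*sqrt(6) ≈ 3281.0 - 24.495*I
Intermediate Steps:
K(Z, F) = 1 + F + Z
N(Q, o) = -40 - 10*sqrt(-2 + o) (N(Q, o) = (-5 - 5)*(4 + sqrt(o - 2)) = -10*(4 + sqrt(-2 + o)) = -40 - 10*sqrt(-2 + o))
b(r) = -40 - 10*sqrt(-2 + r)
b(2 + 6*(-1)) + 3321 = (-40 - 10*sqrt(-2 + (2 + 6*(-1)))) + 3321 = (-40 - 10*sqrt(-2 + (2 - 6))) + 3321 = (-40 - 10*sqrt(-2 - 4)) + 3321 = (-40 - 10*I*sqrt(6)) + 3321 = 3281 - 10*I*sqrt(6)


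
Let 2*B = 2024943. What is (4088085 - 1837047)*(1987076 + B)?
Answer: 6752095405305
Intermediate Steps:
B = 2024943/2 (B = (½)*2024943 = 2024943/2 ≈ 1.0125e+6)
(4088085 - 1837047)*(1987076 + B) = (4088085 - 1837047)*(1987076 + 2024943/2) = 2251038*(5999095/2) = 6752095405305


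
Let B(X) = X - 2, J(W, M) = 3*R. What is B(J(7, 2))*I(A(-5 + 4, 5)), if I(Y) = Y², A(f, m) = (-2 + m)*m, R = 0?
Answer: -450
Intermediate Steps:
J(W, M) = 0 (J(W, M) = 3*0 = 0)
A(f, m) = m*(-2 + m)
B(X) = -2 + X
B(J(7, 2))*I(A(-5 + 4, 5)) = (-2 + 0)*(5*(-2 + 5))² = -2*(5*3)² = -2*15² = -2*225 = -450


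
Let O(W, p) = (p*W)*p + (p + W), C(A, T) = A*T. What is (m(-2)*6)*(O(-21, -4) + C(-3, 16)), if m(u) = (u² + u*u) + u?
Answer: -14724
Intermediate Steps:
m(u) = u + 2*u² (m(u) = (u² + u²) + u = 2*u² + u = u + 2*u²)
O(W, p) = W + p + W*p² (O(W, p) = (W*p)*p + (W + p) = W*p² + (W + p) = W + p + W*p²)
(m(-2)*6)*(O(-21, -4) + C(-3, 16)) = (-2*(1 + 2*(-2))*6)*((-21 - 4 - 21*(-4)²) - 3*16) = (-2*(1 - 4)*6)*((-21 - 4 - 21*16) - 48) = (-2*(-3)*6)*((-21 - 4 - 336) - 48) = (6*6)*(-361 - 48) = 36*(-409) = -14724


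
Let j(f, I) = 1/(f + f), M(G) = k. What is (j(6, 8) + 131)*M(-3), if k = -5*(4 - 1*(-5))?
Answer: -23595/4 ≈ -5898.8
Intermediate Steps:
k = -45 (k = -5*(4 + 5) = -5*9 = -45)
M(G) = -45
j(f, I) = 1/(2*f)
(j(6, 8) + 131)*M(-3) = ((½)/6 + 131)*(-45) = ((½)*(⅙) + 131)*(-45) = (1/12 + 131)*(-45) = (1573/12)*(-45) = -23595/4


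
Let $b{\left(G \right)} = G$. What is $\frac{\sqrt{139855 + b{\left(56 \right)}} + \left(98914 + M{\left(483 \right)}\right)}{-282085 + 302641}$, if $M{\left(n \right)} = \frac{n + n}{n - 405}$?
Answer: $\frac{428681}{89076} + \frac{\sqrt{139911}}{20556} \approx 4.8307$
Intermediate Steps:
$M{\left(n \right)} = \frac{2 n}{-405 + n}$
$\frac{\sqrt{139855 + b{\left(56 \right)}} + \left(98914 + M{\left(483 \right)}\right)}{-282085 + 302641} = \frac{\sqrt{139855 + 56} + \left(98914 + 2 \cdot 483 \frac{1}{-405 + 483}\right)}{-282085 + 302641} = \frac{\sqrt{139911} + \left(98914 + 2 \cdot 483 \cdot \frac{1}{78}\right)}{20556} = \left(\sqrt{139911} + \left(98914 + 2 \cdot 483 \cdot \frac{1}{78}\right)\right) \frac{1}{20556} = \left(\sqrt{139911} + \left(98914 + \frac{161}{13}\right)\right) \frac{1}{20556} = \left(\sqrt{139911} + \frac{1286043}{13}\right) \frac{1}{20556} = \left(\frac{1286043}{13} + \sqrt{139911}\right) \frac{1}{20556} = \frac{428681}{89076} + \frac{\sqrt{139911}}{20556}$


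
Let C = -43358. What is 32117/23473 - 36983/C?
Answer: 2260630845/1017742334 ≈ 2.2212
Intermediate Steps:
32117/23473 - 36983/C = 32117/23473 - 36983/(-43358) = 32117*(1/23473) - 36983*(-1/43358) = 32117/23473 + 36983/43358 = 2260630845/1017742334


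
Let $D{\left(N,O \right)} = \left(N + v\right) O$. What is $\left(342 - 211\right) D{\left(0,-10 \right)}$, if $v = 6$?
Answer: $-7860$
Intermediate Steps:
$D{\left(N,O \right)} = O \left(6 + N\right)$ ($D{\left(N,O \right)} = \left(N + 6\right) O = \left(6 + N\right) O = O \left(6 + N\right)$)
$\left(342 - 211\right) D{\left(0,-10 \right)} = \left(342 - 211\right) \left(- 10 \left(6 + 0\right)\right) = \left(342 - 211\right) \left(\left(-10\right) 6\right) = 131 \left(-60\right) = -7860$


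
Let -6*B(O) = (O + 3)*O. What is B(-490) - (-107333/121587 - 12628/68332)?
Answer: -7509667903537/188824611 ≈ -39771.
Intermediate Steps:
B(O) = -O*(3 + O)/6 (B(O) = -(O + 3)*O/6 = -(3 + O)*O/6 = -O*(3 + O)/6)
B(-490) - (-107333/121587 - 12628/68332) = -1/6*(-490)*(3 - 490) - (-107333/121587 - 12628/68332) = -1/6*(-490)*(-487) - (-107333*1/121587 - 12628*1/68332) = -119315/3 - (-107333/121587 - 287/1553) = -119315/3 - 1*(-201583618/188824611) = -119315/3 + 201583618/188824611 = -7509667903537/188824611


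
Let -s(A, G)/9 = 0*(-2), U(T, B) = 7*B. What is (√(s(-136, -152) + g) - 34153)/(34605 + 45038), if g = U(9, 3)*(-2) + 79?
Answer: -34153/79643 + √37/79643 ≈ -0.42875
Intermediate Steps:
s(A, G) = 0 (s(A, G) = -0*(-2) = -9*0 = 0)
g = 37 (g = (7*3)*(-2) + 79 = 21*(-2) + 79 = -42 + 79 = 37)
(√(s(-136, -152) + g) - 34153)/(34605 + 45038) = (√(0 + 37) - 34153)/(34605 + 45038) = (√37 - 34153)/79643 = (-34153 + √37)*(1/79643) = -34153/79643 + √37/79643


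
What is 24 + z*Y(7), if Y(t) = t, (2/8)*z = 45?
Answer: 1284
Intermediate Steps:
z = 180 (z = 4*45 = 180)
24 + z*Y(7) = 24 + 180*7 = 24 + 1260 = 1284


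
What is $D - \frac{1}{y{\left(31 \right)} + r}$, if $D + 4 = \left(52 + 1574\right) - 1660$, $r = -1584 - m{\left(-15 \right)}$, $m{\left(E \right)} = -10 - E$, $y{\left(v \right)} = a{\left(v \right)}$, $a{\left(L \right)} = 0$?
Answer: $- \frac{60381}{1589} \approx -37.999$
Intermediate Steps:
$y{\left(v \right)} = 0$
$r = -1589$ ($r = -1584 - \left(-10 - -15\right) = -1584 - \left(-10 + 15\right) = -1584 - 5 = -1589$)
$D = -38$ ($D = -4 + \left(\left(52 + 1574\right) - 1660\right) = -4 + \left(1626 - 1660\right) = -4 - 34 = -38$)
$D - \frac{1}{y{\left(31 \right)} + r} = -38 - \frac{1}{0 - 1589} = -38 - \frac{1}{-1589} = -38 - - \frac{1}{1589} = -38 + \frac{1}{1589} = - \frac{60381}{1589}$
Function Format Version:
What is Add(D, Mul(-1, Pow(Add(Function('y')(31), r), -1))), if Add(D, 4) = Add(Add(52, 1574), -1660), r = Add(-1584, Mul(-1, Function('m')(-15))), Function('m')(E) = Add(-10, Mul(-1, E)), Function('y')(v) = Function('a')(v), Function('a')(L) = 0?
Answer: Rational(-60381, 1589) ≈ -37.999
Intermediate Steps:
Function('y')(v) = 0
r = -1589 (r = Add(-1584, Mul(-1, Add(-10, Mul(-1, -15)))) = Add(-1584, Mul(-1, Add(-10, 15))) = Add(-1584, Mul(-1, 5)) = Add(-1584, -5) = -1589)
D = -38 (D = Add(-4, Add(Add(52, 1574), -1660)) = Add(-4, Add(1626, -1660)) = Add(-4, -34) = -38)
Add(D, Mul(-1, Pow(Add(Function('y')(31), r), -1))) = Add(-38, Mul(-1, Pow(Add(0, -1589), -1))) = Add(-38, Mul(-1, Pow(-1589, -1))) = Add(-38, Mul(-1, Rational(-1, 1589))) = Add(-38, Rational(1, 1589)) = Rational(-60381, 1589)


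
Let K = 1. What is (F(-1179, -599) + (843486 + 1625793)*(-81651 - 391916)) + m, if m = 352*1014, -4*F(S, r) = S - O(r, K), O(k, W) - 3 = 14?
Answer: -1169368690966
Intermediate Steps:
O(k, W) = 17 (O(k, W) = 3 + 14 = 17)
F(S, r) = 17/4 - S/4 (F(S, r) = -(S - 1*17)/4 = -(S - 17)/4 = -(-17 + S)/4 = 17/4 - S/4)
m = 356928
(F(-1179, -599) + (843486 + 1625793)*(-81651 - 391916)) + m = ((17/4 - 1/4*(-1179)) + (843486 + 1625793)*(-81651 - 391916)) + 356928 = ((17/4 + 1179/4) + 2469279*(-473567)) + 356928 = (299 - 1169369048193) + 356928 = -1169369047894 + 356928 = -1169368690966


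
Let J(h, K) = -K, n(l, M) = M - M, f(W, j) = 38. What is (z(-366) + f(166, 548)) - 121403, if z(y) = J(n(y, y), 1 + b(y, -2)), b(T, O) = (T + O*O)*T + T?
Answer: -253492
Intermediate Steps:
b(T, O) = T + T*(T + O²) (b(T, O) = (T + O²)*T + T = T*(T + O²) + T = T + T*(T + O²))
n(l, M) = 0
z(y) = -1 - y*(5 + y) (z(y) = -(1 + y*(1 + y + (-2)²)) = -(1 + y*(1 + y + 4)) = -(1 + y*(5 + y)) = -1 - y*(5 + y))
(z(-366) + f(166, 548)) - 121403 = ((-1 - 1*(-366)*(5 - 366)) + 38) - 121403 = ((-1 - 1*(-366)*(-361)) + 38) - 121403 = ((-1 - 132126) + 38) - 121403 = (-132127 + 38) - 121403 = -132089 - 121403 = -253492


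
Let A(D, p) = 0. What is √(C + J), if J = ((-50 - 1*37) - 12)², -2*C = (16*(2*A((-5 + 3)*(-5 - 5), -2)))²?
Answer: 99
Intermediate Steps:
C = 0 (C = -(16*(2*0))²/2 = -(16*0)²/2 = -½*0² = -½*0 = 0)
J = 9801 (J = ((-50 - 37) - 12)² = (-87 - 12)² = (-99)² = 9801)
√(C + J) = √(0 + 9801) = √9801 = 99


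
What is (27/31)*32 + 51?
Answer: 2445/31 ≈ 78.871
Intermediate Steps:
(27/31)*32 + 51 = 864/31 + 51 = 2445/31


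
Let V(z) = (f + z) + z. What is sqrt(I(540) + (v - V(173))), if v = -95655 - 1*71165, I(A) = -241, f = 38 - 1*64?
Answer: I*sqrt(167381) ≈ 409.12*I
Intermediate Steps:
f = -26 (f = 38 - 64 = -26)
V(z) = -26 + 2*z (V(z) = (-26 + z) + z = -26 + 2*z)
v = -166820 (v = -95655 - 71165 = -166820)
sqrt(I(540) + (v - V(173))) = sqrt(-241 + (-166820 - (-26 + 2*173))) = sqrt(-241 + (-166820 - (-26 + 346))) = sqrt(-241 + (-166820 - 1*320)) = sqrt(-241 + (-166820 - 320)) = sqrt(-241 - 167140) = sqrt(-167381) = I*sqrt(167381)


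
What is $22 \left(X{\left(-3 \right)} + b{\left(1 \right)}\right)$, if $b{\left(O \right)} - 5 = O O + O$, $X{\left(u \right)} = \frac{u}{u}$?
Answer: $176$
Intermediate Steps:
$X{\left(u \right)} = 1$
$b{\left(O \right)} = 5 + O + O^{2}$ ($b{\left(O \right)} = 5 + \left(O O + O\right) = 5 + \left(O^{2} + O\right) = 5 + \left(O + O^{2}\right) = 5 + O + O^{2}$)
$22 \left(X{\left(-3 \right)} + b{\left(1 \right)}\right) = 22 \left(1 + \left(5 + 1 + 1^{2}\right)\right) = 22 \left(1 + \left(5 + 1 + 1\right)\right) = 22 \left(1 + 7\right) = 22 \cdot 8 = 176$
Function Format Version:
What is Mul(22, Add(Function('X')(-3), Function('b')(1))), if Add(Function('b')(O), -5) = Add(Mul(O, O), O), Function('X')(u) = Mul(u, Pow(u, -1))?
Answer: 176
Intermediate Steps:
Function('X')(u) = 1
Function('b')(O) = Add(5, O, Pow(O, 2)) (Function('b')(O) = Add(5, Add(Mul(O, O), O)) = Add(5, Add(Pow(O, 2), O)) = Add(5, Add(O, Pow(O, 2))) = Add(5, O, Pow(O, 2)))
Mul(22, Add(Function('X')(-3), Function('b')(1))) = Mul(22, Add(1, Add(5, 1, Pow(1, 2)))) = Mul(22, Add(1, Add(5, 1, 1))) = Mul(22, Add(1, 7)) = Mul(22, 8) = 176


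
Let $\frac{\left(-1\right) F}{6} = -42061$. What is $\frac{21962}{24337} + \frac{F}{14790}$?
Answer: $\frac{1077774887}{59990705} \approx 17.966$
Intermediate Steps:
$F = 252366$ ($F = \left(-6\right) \left(-42061\right) = 252366$)
$\frac{21962}{24337} + \frac{F}{14790} = \frac{21962}{24337} + \frac{252366}{14790} = 21962 \cdot \frac{1}{24337} + 252366 \cdot \frac{1}{14790} = \frac{21962}{24337} + \frac{42061}{2465} = \frac{1077774887}{59990705}$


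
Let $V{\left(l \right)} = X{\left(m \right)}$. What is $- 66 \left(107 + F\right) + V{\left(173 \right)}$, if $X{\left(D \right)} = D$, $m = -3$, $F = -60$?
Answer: $-3105$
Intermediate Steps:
$V{\left(l \right)} = -3$
$- 66 \left(107 + F\right) + V{\left(173 \right)} = - 66 \left(107 - 60\right) - 3 = \left(-66\right) 47 - 3 = -3102 - 3 = -3105$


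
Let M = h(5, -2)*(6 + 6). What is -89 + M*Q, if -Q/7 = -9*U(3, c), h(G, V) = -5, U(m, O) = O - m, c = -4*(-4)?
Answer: -49229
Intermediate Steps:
c = 16
Q = 819 (Q = -(-63)*(16 - 1*3) = -(-63)*(16 - 3) = -(-63)*13 = -7*(-117) = 819)
M = -60 (M = -5*(6 + 6) = -5*12 = -60)
-89 + M*Q = -89 - 60*819 = -89 - 49140 = -49229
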